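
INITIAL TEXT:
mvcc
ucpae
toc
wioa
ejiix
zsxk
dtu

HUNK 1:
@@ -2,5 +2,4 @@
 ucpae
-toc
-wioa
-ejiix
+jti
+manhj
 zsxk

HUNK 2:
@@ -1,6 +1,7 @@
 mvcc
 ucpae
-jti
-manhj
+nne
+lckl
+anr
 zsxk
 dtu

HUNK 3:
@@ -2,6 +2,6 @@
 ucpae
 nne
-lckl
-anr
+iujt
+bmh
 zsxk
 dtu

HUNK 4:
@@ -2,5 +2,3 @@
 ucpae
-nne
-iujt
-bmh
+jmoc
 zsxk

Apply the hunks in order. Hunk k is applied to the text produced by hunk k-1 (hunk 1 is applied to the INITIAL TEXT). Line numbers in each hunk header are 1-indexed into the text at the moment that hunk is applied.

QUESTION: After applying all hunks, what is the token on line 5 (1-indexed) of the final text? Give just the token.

Hunk 1: at line 2 remove [toc,wioa,ejiix] add [jti,manhj] -> 6 lines: mvcc ucpae jti manhj zsxk dtu
Hunk 2: at line 1 remove [jti,manhj] add [nne,lckl,anr] -> 7 lines: mvcc ucpae nne lckl anr zsxk dtu
Hunk 3: at line 2 remove [lckl,anr] add [iujt,bmh] -> 7 lines: mvcc ucpae nne iujt bmh zsxk dtu
Hunk 4: at line 2 remove [nne,iujt,bmh] add [jmoc] -> 5 lines: mvcc ucpae jmoc zsxk dtu
Final line 5: dtu

Answer: dtu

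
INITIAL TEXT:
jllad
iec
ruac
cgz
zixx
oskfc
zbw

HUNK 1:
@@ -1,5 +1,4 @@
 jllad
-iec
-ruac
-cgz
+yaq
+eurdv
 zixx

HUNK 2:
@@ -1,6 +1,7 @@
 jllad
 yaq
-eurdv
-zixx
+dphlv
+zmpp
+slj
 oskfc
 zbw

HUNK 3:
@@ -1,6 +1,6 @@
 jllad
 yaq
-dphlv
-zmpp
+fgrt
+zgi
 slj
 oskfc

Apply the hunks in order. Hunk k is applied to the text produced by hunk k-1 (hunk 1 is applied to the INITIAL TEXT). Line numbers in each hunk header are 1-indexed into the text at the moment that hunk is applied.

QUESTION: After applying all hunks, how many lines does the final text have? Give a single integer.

Answer: 7

Derivation:
Hunk 1: at line 1 remove [iec,ruac,cgz] add [yaq,eurdv] -> 6 lines: jllad yaq eurdv zixx oskfc zbw
Hunk 2: at line 1 remove [eurdv,zixx] add [dphlv,zmpp,slj] -> 7 lines: jllad yaq dphlv zmpp slj oskfc zbw
Hunk 3: at line 1 remove [dphlv,zmpp] add [fgrt,zgi] -> 7 lines: jllad yaq fgrt zgi slj oskfc zbw
Final line count: 7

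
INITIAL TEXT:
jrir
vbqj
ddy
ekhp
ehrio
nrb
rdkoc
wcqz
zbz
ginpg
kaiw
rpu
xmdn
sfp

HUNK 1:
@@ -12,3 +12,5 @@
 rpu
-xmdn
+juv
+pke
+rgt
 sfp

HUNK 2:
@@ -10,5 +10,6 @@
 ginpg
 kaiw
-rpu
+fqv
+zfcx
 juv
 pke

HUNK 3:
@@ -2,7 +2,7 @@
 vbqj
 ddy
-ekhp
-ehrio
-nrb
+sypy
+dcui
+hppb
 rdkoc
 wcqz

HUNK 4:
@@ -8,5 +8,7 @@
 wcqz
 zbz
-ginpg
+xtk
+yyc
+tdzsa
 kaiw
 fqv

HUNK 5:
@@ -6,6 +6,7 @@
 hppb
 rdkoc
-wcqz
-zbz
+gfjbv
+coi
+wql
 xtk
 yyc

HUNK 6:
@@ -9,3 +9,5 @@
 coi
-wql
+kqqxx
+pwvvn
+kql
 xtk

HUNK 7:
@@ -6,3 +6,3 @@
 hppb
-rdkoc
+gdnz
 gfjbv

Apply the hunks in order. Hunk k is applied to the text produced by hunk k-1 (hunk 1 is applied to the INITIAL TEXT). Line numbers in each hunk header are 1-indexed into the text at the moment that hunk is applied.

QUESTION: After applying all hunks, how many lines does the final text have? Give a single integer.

Answer: 22

Derivation:
Hunk 1: at line 12 remove [xmdn] add [juv,pke,rgt] -> 16 lines: jrir vbqj ddy ekhp ehrio nrb rdkoc wcqz zbz ginpg kaiw rpu juv pke rgt sfp
Hunk 2: at line 10 remove [rpu] add [fqv,zfcx] -> 17 lines: jrir vbqj ddy ekhp ehrio nrb rdkoc wcqz zbz ginpg kaiw fqv zfcx juv pke rgt sfp
Hunk 3: at line 2 remove [ekhp,ehrio,nrb] add [sypy,dcui,hppb] -> 17 lines: jrir vbqj ddy sypy dcui hppb rdkoc wcqz zbz ginpg kaiw fqv zfcx juv pke rgt sfp
Hunk 4: at line 8 remove [ginpg] add [xtk,yyc,tdzsa] -> 19 lines: jrir vbqj ddy sypy dcui hppb rdkoc wcqz zbz xtk yyc tdzsa kaiw fqv zfcx juv pke rgt sfp
Hunk 5: at line 6 remove [wcqz,zbz] add [gfjbv,coi,wql] -> 20 lines: jrir vbqj ddy sypy dcui hppb rdkoc gfjbv coi wql xtk yyc tdzsa kaiw fqv zfcx juv pke rgt sfp
Hunk 6: at line 9 remove [wql] add [kqqxx,pwvvn,kql] -> 22 lines: jrir vbqj ddy sypy dcui hppb rdkoc gfjbv coi kqqxx pwvvn kql xtk yyc tdzsa kaiw fqv zfcx juv pke rgt sfp
Hunk 7: at line 6 remove [rdkoc] add [gdnz] -> 22 lines: jrir vbqj ddy sypy dcui hppb gdnz gfjbv coi kqqxx pwvvn kql xtk yyc tdzsa kaiw fqv zfcx juv pke rgt sfp
Final line count: 22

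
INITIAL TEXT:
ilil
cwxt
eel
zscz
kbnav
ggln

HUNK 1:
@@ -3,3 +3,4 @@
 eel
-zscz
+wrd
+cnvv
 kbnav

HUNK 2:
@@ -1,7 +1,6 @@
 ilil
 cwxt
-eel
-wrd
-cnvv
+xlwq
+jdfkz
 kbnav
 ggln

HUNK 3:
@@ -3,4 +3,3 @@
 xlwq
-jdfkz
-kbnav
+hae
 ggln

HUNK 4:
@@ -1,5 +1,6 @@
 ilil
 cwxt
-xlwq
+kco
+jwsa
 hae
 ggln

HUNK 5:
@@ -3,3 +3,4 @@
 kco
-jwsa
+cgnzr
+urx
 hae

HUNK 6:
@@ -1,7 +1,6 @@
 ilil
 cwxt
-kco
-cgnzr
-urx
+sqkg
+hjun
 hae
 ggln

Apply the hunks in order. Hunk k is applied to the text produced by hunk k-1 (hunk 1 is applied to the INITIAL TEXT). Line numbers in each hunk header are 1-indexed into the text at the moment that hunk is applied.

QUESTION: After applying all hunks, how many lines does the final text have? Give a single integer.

Hunk 1: at line 3 remove [zscz] add [wrd,cnvv] -> 7 lines: ilil cwxt eel wrd cnvv kbnav ggln
Hunk 2: at line 1 remove [eel,wrd,cnvv] add [xlwq,jdfkz] -> 6 lines: ilil cwxt xlwq jdfkz kbnav ggln
Hunk 3: at line 3 remove [jdfkz,kbnav] add [hae] -> 5 lines: ilil cwxt xlwq hae ggln
Hunk 4: at line 1 remove [xlwq] add [kco,jwsa] -> 6 lines: ilil cwxt kco jwsa hae ggln
Hunk 5: at line 3 remove [jwsa] add [cgnzr,urx] -> 7 lines: ilil cwxt kco cgnzr urx hae ggln
Hunk 6: at line 1 remove [kco,cgnzr,urx] add [sqkg,hjun] -> 6 lines: ilil cwxt sqkg hjun hae ggln
Final line count: 6

Answer: 6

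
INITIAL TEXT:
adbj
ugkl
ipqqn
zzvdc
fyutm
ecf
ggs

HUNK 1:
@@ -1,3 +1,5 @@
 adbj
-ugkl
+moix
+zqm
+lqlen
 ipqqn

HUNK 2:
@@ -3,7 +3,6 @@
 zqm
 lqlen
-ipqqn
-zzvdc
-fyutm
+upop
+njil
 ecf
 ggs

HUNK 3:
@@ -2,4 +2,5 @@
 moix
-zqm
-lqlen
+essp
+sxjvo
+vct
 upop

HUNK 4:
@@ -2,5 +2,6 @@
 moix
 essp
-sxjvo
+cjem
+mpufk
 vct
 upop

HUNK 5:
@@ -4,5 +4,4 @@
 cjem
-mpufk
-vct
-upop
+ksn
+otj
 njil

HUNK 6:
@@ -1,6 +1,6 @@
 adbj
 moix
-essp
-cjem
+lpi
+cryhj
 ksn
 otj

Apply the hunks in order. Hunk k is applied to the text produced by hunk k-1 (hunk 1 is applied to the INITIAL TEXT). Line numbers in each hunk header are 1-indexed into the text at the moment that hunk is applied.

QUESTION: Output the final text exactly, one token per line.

Answer: adbj
moix
lpi
cryhj
ksn
otj
njil
ecf
ggs

Derivation:
Hunk 1: at line 1 remove [ugkl] add [moix,zqm,lqlen] -> 9 lines: adbj moix zqm lqlen ipqqn zzvdc fyutm ecf ggs
Hunk 2: at line 3 remove [ipqqn,zzvdc,fyutm] add [upop,njil] -> 8 lines: adbj moix zqm lqlen upop njil ecf ggs
Hunk 3: at line 2 remove [zqm,lqlen] add [essp,sxjvo,vct] -> 9 lines: adbj moix essp sxjvo vct upop njil ecf ggs
Hunk 4: at line 2 remove [sxjvo] add [cjem,mpufk] -> 10 lines: adbj moix essp cjem mpufk vct upop njil ecf ggs
Hunk 5: at line 4 remove [mpufk,vct,upop] add [ksn,otj] -> 9 lines: adbj moix essp cjem ksn otj njil ecf ggs
Hunk 6: at line 1 remove [essp,cjem] add [lpi,cryhj] -> 9 lines: adbj moix lpi cryhj ksn otj njil ecf ggs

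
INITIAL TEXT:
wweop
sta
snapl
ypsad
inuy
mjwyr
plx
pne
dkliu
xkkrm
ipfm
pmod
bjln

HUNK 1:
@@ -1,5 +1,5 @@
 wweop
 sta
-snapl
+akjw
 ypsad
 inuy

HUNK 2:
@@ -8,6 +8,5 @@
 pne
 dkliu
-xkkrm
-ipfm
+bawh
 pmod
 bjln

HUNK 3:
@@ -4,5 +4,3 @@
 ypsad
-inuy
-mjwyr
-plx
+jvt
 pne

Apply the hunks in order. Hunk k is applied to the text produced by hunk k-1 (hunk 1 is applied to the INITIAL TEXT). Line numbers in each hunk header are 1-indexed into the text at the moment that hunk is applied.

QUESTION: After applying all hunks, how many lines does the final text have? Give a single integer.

Hunk 1: at line 1 remove [snapl] add [akjw] -> 13 lines: wweop sta akjw ypsad inuy mjwyr plx pne dkliu xkkrm ipfm pmod bjln
Hunk 2: at line 8 remove [xkkrm,ipfm] add [bawh] -> 12 lines: wweop sta akjw ypsad inuy mjwyr plx pne dkliu bawh pmod bjln
Hunk 3: at line 4 remove [inuy,mjwyr,plx] add [jvt] -> 10 lines: wweop sta akjw ypsad jvt pne dkliu bawh pmod bjln
Final line count: 10

Answer: 10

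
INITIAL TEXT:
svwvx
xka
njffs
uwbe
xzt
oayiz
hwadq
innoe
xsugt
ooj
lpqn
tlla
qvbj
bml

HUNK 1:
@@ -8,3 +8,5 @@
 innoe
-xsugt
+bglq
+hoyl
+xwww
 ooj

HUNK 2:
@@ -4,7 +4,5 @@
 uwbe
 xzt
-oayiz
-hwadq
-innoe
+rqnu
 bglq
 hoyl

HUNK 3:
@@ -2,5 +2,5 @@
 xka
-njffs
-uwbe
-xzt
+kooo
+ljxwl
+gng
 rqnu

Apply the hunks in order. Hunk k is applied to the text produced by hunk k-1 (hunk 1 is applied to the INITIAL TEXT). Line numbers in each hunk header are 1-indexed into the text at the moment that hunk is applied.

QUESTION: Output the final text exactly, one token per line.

Hunk 1: at line 8 remove [xsugt] add [bglq,hoyl,xwww] -> 16 lines: svwvx xka njffs uwbe xzt oayiz hwadq innoe bglq hoyl xwww ooj lpqn tlla qvbj bml
Hunk 2: at line 4 remove [oayiz,hwadq,innoe] add [rqnu] -> 14 lines: svwvx xka njffs uwbe xzt rqnu bglq hoyl xwww ooj lpqn tlla qvbj bml
Hunk 3: at line 2 remove [njffs,uwbe,xzt] add [kooo,ljxwl,gng] -> 14 lines: svwvx xka kooo ljxwl gng rqnu bglq hoyl xwww ooj lpqn tlla qvbj bml

Answer: svwvx
xka
kooo
ljxwl
gng
rqnu
bglq
hoyl
xwww
ooj
lpqn
tlla
qvbj
bml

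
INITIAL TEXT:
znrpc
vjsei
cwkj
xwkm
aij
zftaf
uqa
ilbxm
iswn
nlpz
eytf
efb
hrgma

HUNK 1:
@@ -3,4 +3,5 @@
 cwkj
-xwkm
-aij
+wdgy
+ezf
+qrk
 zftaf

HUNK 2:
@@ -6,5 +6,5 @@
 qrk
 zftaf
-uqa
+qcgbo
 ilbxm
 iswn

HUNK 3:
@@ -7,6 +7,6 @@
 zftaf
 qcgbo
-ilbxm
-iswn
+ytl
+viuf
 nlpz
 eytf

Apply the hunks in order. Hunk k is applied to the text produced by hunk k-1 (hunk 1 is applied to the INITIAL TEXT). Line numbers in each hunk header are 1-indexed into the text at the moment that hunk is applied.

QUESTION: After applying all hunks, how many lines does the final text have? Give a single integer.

Hunk 1: at line 3 remove [xwkm,aij] add [wdgy,ezf,qrk] -> 14 lines: znrpc vjsei cwkj wdgy ezf qrk zftaf uqa ilbxm iswn nlpz eytf efb hrgma
Hunk 2: at line 6 remove [uqa] add [qcgbo] -> 14 lines: znrpc vjsei cwkj wdgy ezf qrk zftaf qcgbo ilbxm iswn nlpz eytf efb hrgma
Hunk 3: at line 7 remove [ilbxm,iswn] add [ytl,viuf] -> 14 lines: znrpc vjsei cwkj wdgy ezf qrk zftaf qcgbo ytl viuf nlpz eytf efb hrgma
Final line count: 14

Answer: 14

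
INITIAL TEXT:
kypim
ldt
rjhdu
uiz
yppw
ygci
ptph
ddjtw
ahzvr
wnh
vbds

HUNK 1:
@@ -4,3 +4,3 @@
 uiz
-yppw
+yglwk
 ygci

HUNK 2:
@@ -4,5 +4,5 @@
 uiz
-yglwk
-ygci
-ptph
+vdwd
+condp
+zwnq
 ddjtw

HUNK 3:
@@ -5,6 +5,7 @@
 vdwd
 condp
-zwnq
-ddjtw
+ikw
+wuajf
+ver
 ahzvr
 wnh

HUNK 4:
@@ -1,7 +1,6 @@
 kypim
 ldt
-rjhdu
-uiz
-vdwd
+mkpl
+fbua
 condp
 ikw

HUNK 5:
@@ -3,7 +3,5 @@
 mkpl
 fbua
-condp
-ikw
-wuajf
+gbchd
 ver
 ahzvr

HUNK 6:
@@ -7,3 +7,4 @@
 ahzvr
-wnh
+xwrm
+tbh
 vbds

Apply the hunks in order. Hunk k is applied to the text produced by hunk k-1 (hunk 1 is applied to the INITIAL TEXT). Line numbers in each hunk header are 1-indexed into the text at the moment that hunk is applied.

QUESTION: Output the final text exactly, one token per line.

Hunk 1: at line 4 remove [yppw] add [yglwk] -> 11 lines: kypim ldt rjhdu uiz yglwk ygci ptph ddjtw ahzvr wnh vbds
Hunk 2: at line 4 remove [yglwk,ygci,ptph] add [vdwd,condp,zwnq] -> 11 lines: kypim ldt rjhdu uiz vdwd condp zwnq ddjtw ahzvr wnh vbds
Hunk 3: at line 5 remove [zwnq,ddjtw] add [ikw,wuajf,ver] -> 12 lines: kypim ldt rjhdu uiz vdwd condp ikw wuajf ver ahzvr wnh vbds
Hunk 4: at line 1 remove [rjhdu,uiz,vdwd] add [mkpl,fbua] -> 11 lines: kypim ldt mkpl fbua condp ikw wuajf ver ahzvr wnh vbds
Hunk 5: at line 3 remove [condp,ikw,wuajf] add [gbchd] -> 9 lines: kypim ldt mkpl fbua gbchd ver ahzvr wnh vbds
Hunk 6: at line 7 remove [wnh] add [xwrm,tbh] -> 10 lines: kypim ldt mkpl fbua gbchd ver ahzvr xwrm tbh vbds

Answer: kypim
ldt
mkpl
fbua
gbchd
ver
ahzvr
xwrm
tbh
vbds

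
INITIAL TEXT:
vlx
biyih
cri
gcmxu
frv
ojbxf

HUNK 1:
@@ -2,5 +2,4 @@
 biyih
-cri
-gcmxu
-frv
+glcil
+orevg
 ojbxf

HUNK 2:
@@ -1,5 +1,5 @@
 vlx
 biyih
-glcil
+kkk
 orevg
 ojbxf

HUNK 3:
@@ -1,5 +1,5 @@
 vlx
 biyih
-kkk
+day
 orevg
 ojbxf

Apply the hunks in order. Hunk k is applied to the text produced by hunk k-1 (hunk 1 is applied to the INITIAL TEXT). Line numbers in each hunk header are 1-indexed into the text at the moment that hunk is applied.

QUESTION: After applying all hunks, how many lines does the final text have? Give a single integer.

Answer: 5

Derivation:
Hunk 1: at line 2 remove [cri,gcmxu,frv] add [glcil,orevg] -> 5 lines: vlx biyih glcil orevg ojbxf
Hunk 2: at line 1 remove [glcil] add [kkk] -> 5 lines: vlx biyih kkk orevg ojbxf
Hunk 3: at line 1 remove [kkk] add [day] -> 5 lines: vlx biyih day orevg ojbxf
Final line count: 5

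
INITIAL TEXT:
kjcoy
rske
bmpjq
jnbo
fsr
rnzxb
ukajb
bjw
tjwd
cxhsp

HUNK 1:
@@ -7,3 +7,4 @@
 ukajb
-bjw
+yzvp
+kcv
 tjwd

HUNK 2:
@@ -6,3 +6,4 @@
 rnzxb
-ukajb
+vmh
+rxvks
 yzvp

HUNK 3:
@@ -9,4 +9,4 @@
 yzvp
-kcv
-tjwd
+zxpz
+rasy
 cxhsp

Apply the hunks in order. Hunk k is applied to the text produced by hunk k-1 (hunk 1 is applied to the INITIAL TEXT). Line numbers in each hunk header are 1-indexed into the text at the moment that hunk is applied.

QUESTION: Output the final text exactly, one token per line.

Answer: kjcoy
rske
bmpjq
jnbo
fsr
rnzxb
vmh
rxvks
yzvp
zxpz
rasy
cxhsp

Derivation:
Hunk 1: at line 7 remove [bjw] add [yzvp,kcv] -> 11 lines: kjcoy rske bmpjq jnbo fsr rnzxb ukajb yzvp kcv tjwd cxhsp
Hunk 2: at line 6 remove [ukajb] add [vmh,rxvks] -> 12 lines: kjcoy rske bmpjq jnbo fsr rnzxb vmh rxvks yzvp kcv tjwd cxhsp
Hunk 3: at line 9 remove [kcv,tjwd] add [zxpz,rasy] -> 12 lines: kjcoy rske bmpjq jnbo fsr rnzxb vmh rxvks yzvp zxpz rasy cxhsp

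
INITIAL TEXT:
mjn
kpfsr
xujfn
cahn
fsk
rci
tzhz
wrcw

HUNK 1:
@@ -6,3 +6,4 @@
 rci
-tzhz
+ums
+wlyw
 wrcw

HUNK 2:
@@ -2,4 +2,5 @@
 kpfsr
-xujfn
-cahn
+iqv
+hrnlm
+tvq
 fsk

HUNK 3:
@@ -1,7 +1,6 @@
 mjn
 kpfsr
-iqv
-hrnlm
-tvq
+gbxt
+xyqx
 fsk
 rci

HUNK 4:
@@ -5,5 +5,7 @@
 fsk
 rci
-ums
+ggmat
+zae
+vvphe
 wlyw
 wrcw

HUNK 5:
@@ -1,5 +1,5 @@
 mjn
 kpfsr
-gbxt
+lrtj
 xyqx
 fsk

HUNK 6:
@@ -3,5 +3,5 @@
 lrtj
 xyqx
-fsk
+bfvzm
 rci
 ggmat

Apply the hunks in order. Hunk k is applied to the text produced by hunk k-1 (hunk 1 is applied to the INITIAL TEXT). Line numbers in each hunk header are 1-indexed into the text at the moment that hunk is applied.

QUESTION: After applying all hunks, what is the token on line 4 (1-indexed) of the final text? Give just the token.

Answer: xyqx

Derivation:
Hunk 1: at line 6 remove [tzhz] add [ums,wlyw] -> 9 lines: mjn kpfsr xujfn cahn fsk rci ums wlyw wrcw
Hunk 2: at line 2 remove [xujfn,cahn] add [iqv,hrnlm,tvq] -> 10 lines: mjn kpfsr iqv hrnlm tvq fsk rci ums wlyw wrcw
Hunk 3: at line 1 remove [iqv,hrnlm,tvq] add [gbxt,xyqx] -> 9 lines: mjn kpfsr gbxt xyqx fsk rci ums wlyw wrcw
Hunk 4: at line 5 remove [ums] add [ggmat,zae,vvphe] -> 11 lines: mjn kpfsr gbxt xyqx fsk rci ggmat zae vvphe wlyw wrcw
Hunk 5: at line 1 remove [gbxt] add [lrtj] -> 11 lines: mjn kpfsr lrtj xyqx fsk rci ggmat zae vvphe wlyw wrcw
Hunk 6: at line 3 remove [fsk] add [bfvzm] -> 11 lines: mjn kpfsr lrtj xyqx bfvzm rci ggmat zae vvphe wlyw wrcw
Final line 4: xyqx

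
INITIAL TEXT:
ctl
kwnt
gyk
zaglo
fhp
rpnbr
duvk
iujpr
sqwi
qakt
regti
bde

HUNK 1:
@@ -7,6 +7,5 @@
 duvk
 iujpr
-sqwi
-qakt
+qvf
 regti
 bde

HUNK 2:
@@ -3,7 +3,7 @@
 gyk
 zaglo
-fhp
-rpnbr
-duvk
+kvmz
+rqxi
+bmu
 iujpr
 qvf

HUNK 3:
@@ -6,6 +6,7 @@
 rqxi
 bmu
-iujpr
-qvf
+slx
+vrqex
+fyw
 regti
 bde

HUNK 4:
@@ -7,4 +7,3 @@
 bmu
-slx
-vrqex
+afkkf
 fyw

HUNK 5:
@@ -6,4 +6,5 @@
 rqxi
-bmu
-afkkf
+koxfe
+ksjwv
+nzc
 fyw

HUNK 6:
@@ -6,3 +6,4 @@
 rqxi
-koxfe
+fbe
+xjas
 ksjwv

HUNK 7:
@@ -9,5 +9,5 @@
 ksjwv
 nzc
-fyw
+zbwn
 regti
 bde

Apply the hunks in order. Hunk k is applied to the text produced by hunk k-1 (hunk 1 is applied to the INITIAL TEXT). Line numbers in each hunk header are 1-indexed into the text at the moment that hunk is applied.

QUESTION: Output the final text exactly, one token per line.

Hunk 1: at line 7 remove [sqwi,qakt] add [qvf] -> 11 lines: ctl kwnt gyk zaglo fhp rpnbr duvk iujpr qvf regti bde
Hunk 2: at line 3 remove [fhp,rpnbr,duvk] add [kvmz,rqxi,bmu] -> 11 lines: ctl kwnt gyk zaglo kvmz rqxi bmu iujpr qvf regti bde
Hunk 3: at line 6 remove [iujpr,qvf] add [slx,vrqex,fyw] -> 12 lines: ctl kwnt gyk zaglo kvmz rqxi bmu slx vrqex fyw regti bde
Hunk 4: at line 7 remove [slx,vrqex] add [afkkf] -> 11 lines: ctl kwnt gyk zaglo kvmz rqxi bmu afkkf fyw regti bde
Hunk 5: at line 6 remove [bmu,afkkf] add [koxfe,ksjwv,nzc] -> 12 lines: ctl kwnt gyk zaglo kvmz rqxi koxfe ksjwv nzc fyw regti bde
Hunk 6: at line 6 remove [koxfe] add [fbe,xjas] -> 13 lines: ctl kwnt gyk zaglo kvmz rqxi fbe xjas ksjwv nzc fyw regti bde
Hunk 7: at line 9 remove [fyw] add [zbwn] -> 13 lines: ctl kwnt gyk zaglo kvmz rqxi fbe xjas ksjwv nzc zbwn regti bde

Answer: ctl
kwnt
gyk
zaglo
kvmz
rqxi
fbe
xjas
ksjwv
nzc
zbwn
regti
bde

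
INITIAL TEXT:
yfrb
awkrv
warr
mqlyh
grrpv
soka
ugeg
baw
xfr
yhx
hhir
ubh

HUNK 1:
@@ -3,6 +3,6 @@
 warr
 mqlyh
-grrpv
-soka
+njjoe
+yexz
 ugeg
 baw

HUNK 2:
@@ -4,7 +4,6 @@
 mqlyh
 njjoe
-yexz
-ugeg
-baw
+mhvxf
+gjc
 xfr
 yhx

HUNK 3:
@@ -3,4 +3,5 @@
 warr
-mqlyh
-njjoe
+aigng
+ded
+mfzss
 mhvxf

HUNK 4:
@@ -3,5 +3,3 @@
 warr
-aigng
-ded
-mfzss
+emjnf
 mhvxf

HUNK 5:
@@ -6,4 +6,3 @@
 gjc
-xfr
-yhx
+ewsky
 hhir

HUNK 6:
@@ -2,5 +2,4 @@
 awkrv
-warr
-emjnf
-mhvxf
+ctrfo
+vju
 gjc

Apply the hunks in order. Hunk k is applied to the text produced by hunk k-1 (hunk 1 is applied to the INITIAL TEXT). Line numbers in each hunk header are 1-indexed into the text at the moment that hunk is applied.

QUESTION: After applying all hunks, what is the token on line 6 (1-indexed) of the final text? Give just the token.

Hunk 1: at line 3 remove [grrpv,soka] add [njjoe,yexz] -> 12 lines: yfrb awkrv warr mqlyh njjoe yexz ugeg baw xfr yhx hhir ubh
Hunk 2: at line 4 remove [yexz,ugeg,baw] add [mhvxf,gjc] -> 11 lines: yfrb awkrv warr mqlyh njjoe mhvxf gjc xfr yhx hhir ubh
Hunk 3: at line 3 remove [mqlyh,njjoe] add [aigng,ded,mfzss] -> 12 lines: yfrb awkrv warr aigng ded mfzss mhvxf gjc xfr yhx hhir ubh
Hunk 4: at line 3 remove [aigng,ded,mfzss] add [emjnf] -> 10 lines: yfrb awkrv warr emjnf mhvxf gjc xfr yhx hhir ubh
Hunk 5: at line 6 remove [xfr,yhx] add [ewsky] -> 9 lines: yfrb awkrv warr emjnf mhvxf gjc ewsky hhir ubh
Hunk 6: at line 2 remove [warr,emjnf,mhvxf] add [ctrfo,vju] -> 8 lines: yfrb awkrv ctrfo vju gjc ewsky hhir ubh
Final line 6: ewsky

Answer: ewsky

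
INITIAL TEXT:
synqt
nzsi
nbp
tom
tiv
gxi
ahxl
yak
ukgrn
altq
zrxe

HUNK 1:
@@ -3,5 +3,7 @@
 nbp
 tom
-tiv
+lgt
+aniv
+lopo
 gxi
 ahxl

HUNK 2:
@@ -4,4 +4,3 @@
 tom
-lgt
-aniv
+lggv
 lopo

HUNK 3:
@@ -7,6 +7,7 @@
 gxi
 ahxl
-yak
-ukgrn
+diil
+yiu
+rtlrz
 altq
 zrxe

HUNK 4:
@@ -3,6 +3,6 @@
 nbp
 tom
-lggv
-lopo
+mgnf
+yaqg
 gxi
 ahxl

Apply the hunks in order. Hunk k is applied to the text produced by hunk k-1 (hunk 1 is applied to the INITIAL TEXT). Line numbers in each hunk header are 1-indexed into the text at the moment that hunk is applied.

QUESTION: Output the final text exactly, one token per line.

Answer: synqt
nzsi
nbp
tom
mgnf
yaqg
gxi
ahxl
diil
yiu
rtlrz
altq
zrxe

Derivation:
Hunk 1: at line 3 remove [tiv] add [lgt,aniv,lopo] -> 13 lines: synqt nzsi nbp tom lgt aniv lopo gxi ahxl yak ukgrn altq zrxe
Hunk 2: at line 4 remove [lgt,aniv] add [lggv] -> 12 lines: synqt nzsi nbp tom lggv lopo gxi ahxl yak ukgrn altq zrxe
Hunk 3: at line 7 remove [yak,ukgrn] add [diil,yiu,rtlrz] -> 13 lines: synqt nzsi nbp tom lggv lopo gxi ahxl diil yiu rtlrz altq zrxe
Hunk 4: at line 3 remove [lggv,lopo] add [mgnf,yaqg] -> 13 lines: synqt nzsi nbp tom mgnf yaqg gxi ahxl diil yiu rtlrz altq zrxe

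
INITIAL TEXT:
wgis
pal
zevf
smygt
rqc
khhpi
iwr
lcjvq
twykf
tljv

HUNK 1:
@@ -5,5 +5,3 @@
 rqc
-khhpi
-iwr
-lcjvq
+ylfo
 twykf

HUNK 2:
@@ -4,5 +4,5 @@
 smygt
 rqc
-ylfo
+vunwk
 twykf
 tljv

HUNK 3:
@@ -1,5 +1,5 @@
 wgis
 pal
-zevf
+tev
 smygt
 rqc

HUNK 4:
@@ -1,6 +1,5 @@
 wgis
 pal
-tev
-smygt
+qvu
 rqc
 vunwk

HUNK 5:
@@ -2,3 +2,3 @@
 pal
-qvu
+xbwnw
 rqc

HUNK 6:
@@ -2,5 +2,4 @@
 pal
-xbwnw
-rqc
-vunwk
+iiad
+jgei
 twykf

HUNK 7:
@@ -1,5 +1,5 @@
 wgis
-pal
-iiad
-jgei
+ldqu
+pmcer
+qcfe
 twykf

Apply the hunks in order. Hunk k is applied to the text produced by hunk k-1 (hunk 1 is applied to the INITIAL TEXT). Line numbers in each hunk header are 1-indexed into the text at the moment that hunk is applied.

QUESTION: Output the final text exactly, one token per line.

Hunk 1: at line 5 remove [khhpi,iwr,lcjvq] add [ylfo] -> 8 lines: wgis pal zevf smygt rqc ylfo twykf tljv
Hunk 2: at line 4 remove [ylfo] add [vunwk] -> 8 lines: wgis pal zevf smygt rqc vunwk twykf tljv
Hunk 3: at line 1 remove [zevf] add [tev] -> 8 lines: wgis pal tev smygt rqc vunwk twykf tljv
Hunk 4: at line 1 remove [tev,smygt] add [qvu] -> 7 lines: wgis pal qvu rqc vunwk twykf tljv
Hunk 5: at line 2 remove [qvu] add [xbwnw] -> 7 lines: wgis pal xbwnw rqc vunwk twykf tljv
Hunk 6: at line 2 remove [xbwnw,rqc,vunwk] add [iiad,jgei] -> 6 lines: wgis pal iiad jgei twykf tljv
Hunk 7: at line 1 remove [pal,iiad,jgei] add [ldqu,pmcer,qcfe] -> 6 lines: wgis ldqu pmcer qcfe twykf tljv

Answer: wgis
ldqu
pmcer
qcfe
twykf
tljv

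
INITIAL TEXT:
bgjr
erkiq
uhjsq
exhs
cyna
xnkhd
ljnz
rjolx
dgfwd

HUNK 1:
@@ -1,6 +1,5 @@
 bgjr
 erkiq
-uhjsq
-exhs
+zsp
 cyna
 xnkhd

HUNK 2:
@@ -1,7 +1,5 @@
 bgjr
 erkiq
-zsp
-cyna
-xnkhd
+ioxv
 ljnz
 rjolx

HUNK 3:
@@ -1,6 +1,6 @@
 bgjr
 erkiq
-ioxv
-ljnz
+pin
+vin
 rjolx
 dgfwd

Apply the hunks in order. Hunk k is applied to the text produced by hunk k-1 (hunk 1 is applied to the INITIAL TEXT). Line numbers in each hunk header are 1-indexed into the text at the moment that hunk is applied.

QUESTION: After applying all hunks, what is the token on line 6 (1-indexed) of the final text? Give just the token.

Answer: dgfwd

Derivation:
Hunk 1: at line 1 remove [uhjsq,exhs] add [zsp] -> 8 lines: bgjr erkiq zsp cyna xnkhd ljnz rjolx dgfwd
Hunk 2: at line 1 remove [zsp,cyna,xnkhd] add [ioxv] -> 6 lines: bgjr erkiq ioxv ljnz rjolx dgfwd
Hunk 3: at line 1 remove [ioxv,ljnz] add [pin,vin] -> 6 lines: bgjr erkiq pin vin rjolx dgfwd
Final line 6: dgfwd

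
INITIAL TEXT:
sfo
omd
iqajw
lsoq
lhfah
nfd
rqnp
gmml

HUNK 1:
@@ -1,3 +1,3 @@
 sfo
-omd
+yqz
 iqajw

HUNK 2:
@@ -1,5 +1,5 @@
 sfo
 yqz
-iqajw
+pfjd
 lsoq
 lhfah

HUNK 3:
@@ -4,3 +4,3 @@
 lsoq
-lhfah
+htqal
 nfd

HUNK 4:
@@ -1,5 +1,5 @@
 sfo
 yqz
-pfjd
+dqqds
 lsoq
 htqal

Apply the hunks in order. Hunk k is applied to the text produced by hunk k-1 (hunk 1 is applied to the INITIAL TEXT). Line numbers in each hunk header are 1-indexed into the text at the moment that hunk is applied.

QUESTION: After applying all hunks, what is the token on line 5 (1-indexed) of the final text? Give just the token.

Answer: htqal

Derivation:
Hunk 1: at line 1 remove [omd] add [yqz] -> 8 lines: sfo yqz iqajw lsoq lhfah nfd rqnp gmml
Hunk 2: at line 1 remove [iqajw] add [pfjd] -> 8 lines: sfo yqz pfjd lsoq lhfah nfd rqnp gmml
Hunk 3: at line 4 remove [lhfah] add [htqal] -> 8 lines: sfo yqz pfjd lsoq htqal nfd rqnp gmml
Hunk 4: at line 1 remove [pfjd] add [dqqds] -> 8 lines: sfo yqz dqqds lsoq htqal nfd rqnp gmml
Final line 5: htqal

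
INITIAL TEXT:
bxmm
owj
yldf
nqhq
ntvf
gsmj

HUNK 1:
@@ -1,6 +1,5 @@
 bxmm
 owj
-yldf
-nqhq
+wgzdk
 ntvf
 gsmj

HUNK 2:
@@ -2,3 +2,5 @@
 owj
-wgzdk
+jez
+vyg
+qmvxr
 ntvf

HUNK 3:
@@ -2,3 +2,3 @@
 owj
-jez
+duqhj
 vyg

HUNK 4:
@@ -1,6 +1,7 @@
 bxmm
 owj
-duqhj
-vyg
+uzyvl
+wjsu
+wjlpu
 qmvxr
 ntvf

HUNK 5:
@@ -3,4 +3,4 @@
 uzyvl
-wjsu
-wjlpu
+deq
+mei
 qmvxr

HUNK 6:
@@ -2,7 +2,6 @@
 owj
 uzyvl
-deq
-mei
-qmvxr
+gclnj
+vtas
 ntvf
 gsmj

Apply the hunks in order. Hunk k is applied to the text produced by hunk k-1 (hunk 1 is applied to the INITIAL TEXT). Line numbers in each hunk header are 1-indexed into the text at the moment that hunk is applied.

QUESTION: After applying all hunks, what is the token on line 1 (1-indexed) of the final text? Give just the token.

Hunk 1: at line 1 remove [yldf,nqhq] add [wgzdk] -> 5 lines: bxmm owj wgzdk ntvf gsmj
Hunk 2: at line 2 remove [wgzdk] add [jez,vyg,qmvxr] -> 7 lines: bxmm owj jez vyg qmvxr ntvf gsmj
Hunk 3: at line 2 remove [jez] add [duqhj] -> 7 lines: bxmm owj duqhj vyg qmvxr ntvf gsmj
Hunk 4: at line 1 remove [duqhj,vyg] add [uzyvl,wjsu,wjlpu] -> 8 lines: bxmm owj uzyvl wjsu wjlpu qmvxr ntvf gsmj
Hunk 5: at line 3 remove [wjsu,wjlpu] add [deq,mei] -> 8 lines: bxmm owj uzyvl deq mei qmvxr ntvf gsmj
Hunk 6: at line 2 remove [deq,mei,qmvxr] add [gclnj,vtas] -> 7 lines: bxmm owj uzyvl gclnj vtas ntvf gsmj
Final line 1: bxmm

Answer: bxmm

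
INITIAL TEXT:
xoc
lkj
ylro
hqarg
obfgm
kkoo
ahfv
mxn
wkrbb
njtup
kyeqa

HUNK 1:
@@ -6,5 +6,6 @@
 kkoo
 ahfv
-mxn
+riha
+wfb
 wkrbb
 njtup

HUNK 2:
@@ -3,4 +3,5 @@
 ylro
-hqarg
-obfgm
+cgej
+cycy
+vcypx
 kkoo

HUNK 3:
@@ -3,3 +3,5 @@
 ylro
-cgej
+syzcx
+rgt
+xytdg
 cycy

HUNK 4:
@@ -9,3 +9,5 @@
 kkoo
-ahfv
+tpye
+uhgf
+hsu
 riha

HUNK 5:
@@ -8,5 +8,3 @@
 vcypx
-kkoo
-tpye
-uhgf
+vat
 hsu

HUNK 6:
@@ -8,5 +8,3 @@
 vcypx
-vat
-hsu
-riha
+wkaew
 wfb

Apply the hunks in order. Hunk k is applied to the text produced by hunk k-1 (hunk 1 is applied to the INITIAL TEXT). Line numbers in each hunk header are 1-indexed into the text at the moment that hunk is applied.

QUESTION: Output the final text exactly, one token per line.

Answer: xoc
lkj
ylro
syzcx
rgt
xytdg
cycy
vcypx
wkaew
wfb
wkrbb
njtup
kyeqa

Derivation:
Hunk 1: at line 6 remove [mxn] add [riha,wfb] -> 12 lines: xoc lkj ylro hqarg obfgm kkoo ahfv riha wfb wkrbb njtup kyeqa
Hunk 2: at line 3 remove [hqarg,obfgm] add [cgej,cycy,vcypx] -> 13 lines: xoc lkj ylro cgej cycy vcypx kkoo ahfv riha wfb wkrbb njtup kyeqa
Hunk 3: at line 3 remove [cgej] add [syzcx,rgt,xytdg] -> 15 lines: xoc lkj ylro syzcx rgt xytdg cycy vcypx kkoo ahfv riha wfb wkrbb njtup kyeqa
Hunk 4: at line 9 remove [ahfv] add [tpye,uhgf,hsu] -> 17 lines: xoc lkj ylro syzcx rgt xytdg cycy vcypx kkoo tpye uhgf hsu riha wfb wkrbb njtup kyeqa
Hunk 5: at line 8 remove [kkoo,tpye,uhgf] add [vat] -> 15 lines: xoc lkj ylro syzcx rgt xytdg cycy vcypx vat hsu riha wfb wkrbb njtup kyeqa
Hunk 6: at line 8 remove [vat,hsu,riha] add [wkaew] -> 13 lines: xoc lkj ylro syzcx rgt xytdg cycy vcypx wkaew wfb wkrbb njtup kyeqa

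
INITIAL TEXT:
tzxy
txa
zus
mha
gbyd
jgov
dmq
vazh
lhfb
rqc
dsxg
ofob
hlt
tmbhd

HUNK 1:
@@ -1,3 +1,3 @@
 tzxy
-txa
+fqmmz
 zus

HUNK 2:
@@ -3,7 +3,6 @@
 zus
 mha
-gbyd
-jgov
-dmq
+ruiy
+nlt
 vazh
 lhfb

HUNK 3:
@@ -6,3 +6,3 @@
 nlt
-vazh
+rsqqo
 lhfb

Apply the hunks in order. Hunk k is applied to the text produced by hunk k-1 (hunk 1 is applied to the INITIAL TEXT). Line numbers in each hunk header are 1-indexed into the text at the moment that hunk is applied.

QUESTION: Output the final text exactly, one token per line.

Answer: tzxy
fqmmz
zus
mha
ruiy
nlt
rsqqo
lhfb
rqc
dsxg
ofob
hlt
tmbhd

Derivation:
Hunk 1: at line 1 remove [txa] add [fqmmz] -> 14 lines: tzxy fqmmz zus mha gbyd jgov dmq vazh lhfb rqc dsxg ofob hlt tmbhd
Hunk 2: at line 3 remove [gbyd,jgov,dmq] add [ruiy,nlt] -> 13 lines: tzxy fqmmz zus mha ruiy nlt vazh lhfb rqc dsxg ofob hlt tmbhd
Hunk 3: at line 6 remove [vazh] add [rsqqo] -> 13 lines: tzxy fqmmz zus mha ruiy nlt rsqqo lhfb rqc dsxg ofob hlt tmbhd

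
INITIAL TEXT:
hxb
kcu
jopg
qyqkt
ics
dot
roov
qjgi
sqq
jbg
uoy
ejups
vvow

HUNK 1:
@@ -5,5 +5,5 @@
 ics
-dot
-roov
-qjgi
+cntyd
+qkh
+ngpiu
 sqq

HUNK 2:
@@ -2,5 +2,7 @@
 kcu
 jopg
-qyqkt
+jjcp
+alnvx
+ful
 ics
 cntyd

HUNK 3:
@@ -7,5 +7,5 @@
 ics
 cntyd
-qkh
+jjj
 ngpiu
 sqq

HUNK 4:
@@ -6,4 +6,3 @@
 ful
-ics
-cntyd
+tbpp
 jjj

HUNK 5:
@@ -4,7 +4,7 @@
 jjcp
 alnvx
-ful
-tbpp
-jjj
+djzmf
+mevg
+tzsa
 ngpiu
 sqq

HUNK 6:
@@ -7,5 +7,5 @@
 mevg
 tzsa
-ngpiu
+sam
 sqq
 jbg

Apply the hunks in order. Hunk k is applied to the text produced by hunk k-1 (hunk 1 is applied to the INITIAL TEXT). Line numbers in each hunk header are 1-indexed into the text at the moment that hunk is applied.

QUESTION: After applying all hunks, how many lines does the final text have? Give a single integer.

Hunk 1: at line 5 remove [dot,roov,qjgi] add [cntyd,qkh,ngpiu] -> 13 lines: hxb kcu jopg qyqkt ics cntyd qkh ngpiu sqq jbg uoy ejups vvow
Hunk 2: at line 2 remove [qyqkt] add [jjcp,alnvx,ful] -> 15 lines: hxb kcu jopg jjcp alnvx ful ics cntyd qkh ngpiu sqq jbg uoy ejups vvow
Hunk 3: at line 7 remove [qkh] add [jjj] -> 15 lines: hxb kcu jopg jjcp alnvx ful ics cntyd jjj ngpiu sqq jbg uoy ejups vvow
Hunk 4: at line 6 remove [ics,cntyd] add [tbpp] -> 14 lines: hxb kcu jopg jjcp alnvx ful tbpp jjj ngpiu sqq jbg uoy ejups vvow
Hunk 5: at line 4 remove [ful,tbpp,jjj] add [djzmf,mevg,tzsa] -> 14 lines: hxb kcu jopg jjcp alnvx djzmf mevg tzsa ngpiu sqq jbg uoy ejups vvow
Hunk 6: at line 7 remove [ngpiu] add [sam] -> 14 lines: hxb kcu jopg jjcp alnvx djzmf mevg tzsa sam sqq jbg uoy ejups vvow
Final line count: 14

Answer: 14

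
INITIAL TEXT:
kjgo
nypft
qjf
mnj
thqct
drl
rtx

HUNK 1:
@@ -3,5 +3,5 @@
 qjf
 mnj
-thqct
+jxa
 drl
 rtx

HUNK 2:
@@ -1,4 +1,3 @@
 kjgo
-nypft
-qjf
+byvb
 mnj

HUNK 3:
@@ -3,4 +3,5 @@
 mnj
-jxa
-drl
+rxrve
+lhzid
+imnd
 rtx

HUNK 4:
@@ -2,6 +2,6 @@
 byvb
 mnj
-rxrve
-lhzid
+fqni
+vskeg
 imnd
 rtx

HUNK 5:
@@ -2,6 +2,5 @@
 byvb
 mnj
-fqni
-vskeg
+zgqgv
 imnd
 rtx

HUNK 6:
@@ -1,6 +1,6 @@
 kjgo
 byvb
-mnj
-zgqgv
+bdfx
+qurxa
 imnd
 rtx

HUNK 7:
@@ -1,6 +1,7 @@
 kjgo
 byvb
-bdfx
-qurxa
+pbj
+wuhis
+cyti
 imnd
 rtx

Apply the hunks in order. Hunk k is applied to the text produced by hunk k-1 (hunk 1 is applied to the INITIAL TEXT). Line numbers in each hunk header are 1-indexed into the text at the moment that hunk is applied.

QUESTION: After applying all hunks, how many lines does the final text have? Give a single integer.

Answer: 7

Derivation:
Hunk 1: at line 3 remove [thqct] add [jxa] -> 7 lines: kjgo nypft qjf mnj jxa drl rtx
Hunk 2: at line 1 remove [nypft,qjf] add [byvb] -> 6 lines: kjgo byvb mnj jxa drl rtx
Hunk 3: at line 3 remove [jxa,drl] add [rxrve,lhzid,imnd] -> 7 lines: kjgo byvb mnj rxrve lhzid imnd rtx
Hunk 4: at line 2 remove [rxrve,lhzid] add [fqni,vskeg] -> 7 lines: kjgo byvb mnj fqni vskeg imnd rtx
Hunk 5: at line 2 remove [fqni,vskeg] add [zgqgv] -> 6 lines: kjgo byvb mnj zgqgv imnd rtx
Hunk 6: at line 1 remove [mnj,zgqgv] add [bdfx,qurxa] -> 6 lines: kjgo byvb bdfx qurxa imnd rtx
Hunk 7: at line 1 remove [bdfx,qurxa] add [pbj,wuhis,cyti] -> 7 lines: kjgo byvb pbj wuhis cyti imnd rtx
Final line count: 7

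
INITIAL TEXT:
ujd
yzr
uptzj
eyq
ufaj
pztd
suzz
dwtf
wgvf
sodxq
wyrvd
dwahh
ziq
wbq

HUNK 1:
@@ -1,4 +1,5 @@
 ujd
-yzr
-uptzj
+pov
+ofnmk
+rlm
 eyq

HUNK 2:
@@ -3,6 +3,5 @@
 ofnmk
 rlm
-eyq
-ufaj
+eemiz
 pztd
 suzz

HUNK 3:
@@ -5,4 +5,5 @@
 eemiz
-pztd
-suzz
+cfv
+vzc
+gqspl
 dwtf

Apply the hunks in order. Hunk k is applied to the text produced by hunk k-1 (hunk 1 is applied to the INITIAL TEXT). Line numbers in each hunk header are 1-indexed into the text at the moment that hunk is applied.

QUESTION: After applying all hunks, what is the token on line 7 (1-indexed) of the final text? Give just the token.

Hunk 1: at line 1 remove [yzr,uptzj] add [pov,ofnmk,rlm] -> 15 lines: ujd pov ofnmk rlm eyq ufaj pztd suzz dwtf wgvf sodxq wyrvd dwahh ziq wbq
Hunk 2: at line 3 remove [eyq,ufaj] add [eemiz] -> 14 lines: ujd pov ofnmk rlm eemiz pztd suzz dwtf wgvf sodxq wyrvd dwahh ziq wbq
Hunk 3: at line 5 remove [pztd,suzz] add [cfv,vzc,gqspl] -> 15 lines: ujd pov ofnmk rlm eemiz cfv vzc gqspl dwtf wgvf sodxq wyrvd dwahh ziq wbq
Final line 7: vzc

Answer: vzc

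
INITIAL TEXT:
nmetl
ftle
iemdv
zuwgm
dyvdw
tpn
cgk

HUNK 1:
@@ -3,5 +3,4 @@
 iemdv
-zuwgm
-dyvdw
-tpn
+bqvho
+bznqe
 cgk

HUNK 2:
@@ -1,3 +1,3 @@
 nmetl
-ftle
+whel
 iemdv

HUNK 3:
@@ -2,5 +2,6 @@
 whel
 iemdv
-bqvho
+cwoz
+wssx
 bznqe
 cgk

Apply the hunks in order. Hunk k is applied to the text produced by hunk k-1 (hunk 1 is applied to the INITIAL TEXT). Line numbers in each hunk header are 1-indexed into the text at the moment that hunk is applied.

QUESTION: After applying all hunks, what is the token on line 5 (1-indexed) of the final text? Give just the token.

Answer: wssx

Derivation:
Hunk 1: at line 3 remove [zuwgm,dyvdw,tpn] add [bqvho,bznqe] -> 6 lines: nmetl ftle iemdv bqvho bznqe cgk
Hunk 2: at line 1 remove [ftle] add [whel] -> 6 lines: nmetl whel iemdv bqvho bznqe cgk
Hunk 3: at line 2 remove [bqvho] add [cwoz,wssx] -> 7 lines: nmetl whel iemdv cwoz wssx bznqe cgk
Final line 5: wssx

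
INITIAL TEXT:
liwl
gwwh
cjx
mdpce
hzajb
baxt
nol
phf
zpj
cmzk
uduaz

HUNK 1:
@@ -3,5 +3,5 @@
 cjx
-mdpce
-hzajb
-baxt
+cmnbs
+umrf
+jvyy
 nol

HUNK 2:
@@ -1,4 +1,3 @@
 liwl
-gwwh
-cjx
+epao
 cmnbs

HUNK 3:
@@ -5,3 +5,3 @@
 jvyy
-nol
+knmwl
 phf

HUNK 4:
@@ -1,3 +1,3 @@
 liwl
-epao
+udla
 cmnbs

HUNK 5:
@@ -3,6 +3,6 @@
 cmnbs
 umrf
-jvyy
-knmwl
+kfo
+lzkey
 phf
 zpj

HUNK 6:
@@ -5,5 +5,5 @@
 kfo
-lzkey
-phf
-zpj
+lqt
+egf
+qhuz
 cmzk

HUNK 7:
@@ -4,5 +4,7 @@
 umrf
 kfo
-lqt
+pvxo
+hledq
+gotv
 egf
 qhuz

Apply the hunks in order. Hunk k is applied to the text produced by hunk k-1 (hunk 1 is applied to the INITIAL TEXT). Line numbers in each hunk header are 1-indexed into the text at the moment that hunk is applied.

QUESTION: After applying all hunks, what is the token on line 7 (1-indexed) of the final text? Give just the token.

Hunk 1: at line 3 remove [mdpce,hzajb,baxt] add [cmnbs,umrf,jvyy] -> 11 lines: liwl gwwh cjx cmnbs umrf jvyy nol phf zpj cmzk uduaz
Hunk 2: at line 1 remove [gwwh,cjx] add [epao] -> 10 lines: liwl epao cmnbs umrf jvyy nol phf zpj cmzk uduaz
Hunk 3: at line 5 remove [nol] add [knmwl] -> 10 lines: liwl epao cmnbs umrf jvyy knmwl phf zpj cmzk uduaz
Hunk 4: at line 1 remove [epao] add [udla] -> 10 lines: liwl udla cmnbs umrf jvyy knmwl phf zpj cmzk uduaz
Hunk 5: at line 3 remove [jvyy,knmwl] add [kfo,lzkey] -> 10 lines: liwl udla cmnbs umrf kfo lzkey phf zpj cmzk uduaz
Hunk 6: at line 5 remove [lzkey,phf,zpj] add [lqt,egf,qhuz] -> 10 lines: liwl udla cmnbs umrf kfo lqt egf qhuz cmzk uduaz
Hunk 7: at line 4 remove [lqt] add [pvxo,hledq,gotv] -> 12 lines: liwl udla cmnbs umrf kfo pvxo hledq gotv egf qhuz cmzk uduaz
Final line 7: hledq

Answer: hledq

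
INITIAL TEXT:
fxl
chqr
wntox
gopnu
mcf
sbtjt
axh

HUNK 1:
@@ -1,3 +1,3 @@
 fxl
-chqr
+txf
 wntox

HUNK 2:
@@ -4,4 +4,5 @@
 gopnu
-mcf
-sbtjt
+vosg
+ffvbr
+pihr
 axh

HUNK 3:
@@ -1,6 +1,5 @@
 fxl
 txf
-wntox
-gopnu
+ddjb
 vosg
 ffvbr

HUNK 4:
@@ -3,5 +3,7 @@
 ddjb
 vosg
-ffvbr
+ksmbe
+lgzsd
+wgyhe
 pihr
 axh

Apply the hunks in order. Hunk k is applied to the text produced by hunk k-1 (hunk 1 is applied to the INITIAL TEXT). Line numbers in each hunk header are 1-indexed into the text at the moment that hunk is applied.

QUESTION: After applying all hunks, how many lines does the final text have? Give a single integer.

Answer: 9

Derivation:
Hunk 1: at line 1 remove [chqr] add [txf] -> 7 lines: fxl txf wntox gopnu mcf sbtjt axh
Hunk 2: at line 4 remove [mcf,sbtjt] add [vosg,ffvbr,pihr] -> 8 lines: fxl txf wntox gopnu vosg ffvbr pihr axh
Hunk 3: at line 1 remove [wntox,gopnu] add [ddjb] -> 7 lines: fxl txf ddjb vosg ffvbr pihr axh
Hunk 4: at line 3 remove [ffvbr] add [ksmbe,lgzsd,wgyhe] -> 9 lines: fxl txf ddjb vosg ksmbe lgzsd wgyhe pihr axh
Final line count: 9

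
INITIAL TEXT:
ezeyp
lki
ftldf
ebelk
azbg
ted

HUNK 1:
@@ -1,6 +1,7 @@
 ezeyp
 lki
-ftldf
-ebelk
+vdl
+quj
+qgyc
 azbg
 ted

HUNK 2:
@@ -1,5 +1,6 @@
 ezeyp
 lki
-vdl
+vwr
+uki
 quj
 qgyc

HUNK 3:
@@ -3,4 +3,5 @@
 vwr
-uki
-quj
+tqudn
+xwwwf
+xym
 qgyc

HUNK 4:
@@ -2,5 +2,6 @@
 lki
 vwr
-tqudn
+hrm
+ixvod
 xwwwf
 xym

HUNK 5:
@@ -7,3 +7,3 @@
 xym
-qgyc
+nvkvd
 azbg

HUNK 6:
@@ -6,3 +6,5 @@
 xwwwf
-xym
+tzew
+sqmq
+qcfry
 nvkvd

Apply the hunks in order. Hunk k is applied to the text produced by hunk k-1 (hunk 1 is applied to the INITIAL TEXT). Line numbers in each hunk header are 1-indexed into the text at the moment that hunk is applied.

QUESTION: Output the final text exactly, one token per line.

Answer: ezeyp
lki
vwr
hrm
ixvod
xwwwf
tzew
sqmq
qcfry
nvkvd
azbg
ted

Derivation:
Hunk 1: at line 1 remove [ftldf,ebelk] add [vdl,quj,qgyc] -> 7 lines: ezeyp lki vdl quj qgyc azbg ted
Hunk 2: at line 1 remove [vdl] add [vwr,uki] -> 8 lines: ezeyp lki vwr uki quj qgyc azbg ted
Hunk 3: at line 3 remove [uki,quj] add [tqudn,xwwwf,xym] -> 9 lines: ezeyp lki vwr tqudn xwwwf xym qgyc azbg ted
Hunk 4: at line 2 remove [tqudn] add [hrm,ixvod] -> 10 lines: ezeyp lki vwr hrm ixvod xwwwf xym qgyc azbg ted
Hunk 5: at line 7 remove [qgyc] add [nvkvd] -> 10 lines: ezeyp lki vwr hrm ixvod xwwwf xym nvkvd azbg ted
Hunk 6: at line 6 remove [xym] add [tzew,sqmq,qcfry] -> 12 lines: ezeyp lki vwr hrm ixvod xwwwf tzew sqmq qcfry nvkvd azbg ted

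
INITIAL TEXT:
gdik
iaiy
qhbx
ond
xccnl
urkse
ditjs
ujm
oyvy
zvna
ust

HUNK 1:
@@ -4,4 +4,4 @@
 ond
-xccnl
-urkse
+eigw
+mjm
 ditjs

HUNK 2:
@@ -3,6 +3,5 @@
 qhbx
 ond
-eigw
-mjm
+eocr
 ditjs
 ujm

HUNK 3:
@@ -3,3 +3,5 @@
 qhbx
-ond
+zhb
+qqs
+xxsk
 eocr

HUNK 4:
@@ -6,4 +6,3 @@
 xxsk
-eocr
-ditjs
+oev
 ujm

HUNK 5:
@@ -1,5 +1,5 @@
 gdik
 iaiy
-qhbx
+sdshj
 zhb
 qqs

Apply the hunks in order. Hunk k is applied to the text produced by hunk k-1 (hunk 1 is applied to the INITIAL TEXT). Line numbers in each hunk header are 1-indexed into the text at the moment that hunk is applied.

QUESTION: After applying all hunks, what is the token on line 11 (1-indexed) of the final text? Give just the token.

Hunk 1: at line 4 remove [xccnl,urkse] add [eigw,mjm] -> 11 lines: gdik iaiy qhbx ond eigw mjm ditjs ujm oyvy zvna ust
Hunk 2: at line 3 remove [eigw,mjm] add [eocr] -> 10 lines: gdik iaiy qhbx ond eocr ditjs ujm oyvy zvna ust
Hunk 3: at line 3 remove [ond] add [zhb,qqs,xxsk] -> 12 lines: gdik iaiy qhbx zhb qqs xxsk eocr ditjs ujm oyvy zvna ust
Hunk 4: at line 6 remove [eocr,ditjs] add [oev] -> 11 lines: gdik iaiy qhbx zhb qqs xxsk oev ujm oyvy zvna ust
Hunk 5: at line 1 remove [qhbx] add [sdshj] -> 11 lines: gdik iaiy sdshj zhb qqs xxsk oev ujm oyvy zvna ust
Final line 11: ust

Answer: ust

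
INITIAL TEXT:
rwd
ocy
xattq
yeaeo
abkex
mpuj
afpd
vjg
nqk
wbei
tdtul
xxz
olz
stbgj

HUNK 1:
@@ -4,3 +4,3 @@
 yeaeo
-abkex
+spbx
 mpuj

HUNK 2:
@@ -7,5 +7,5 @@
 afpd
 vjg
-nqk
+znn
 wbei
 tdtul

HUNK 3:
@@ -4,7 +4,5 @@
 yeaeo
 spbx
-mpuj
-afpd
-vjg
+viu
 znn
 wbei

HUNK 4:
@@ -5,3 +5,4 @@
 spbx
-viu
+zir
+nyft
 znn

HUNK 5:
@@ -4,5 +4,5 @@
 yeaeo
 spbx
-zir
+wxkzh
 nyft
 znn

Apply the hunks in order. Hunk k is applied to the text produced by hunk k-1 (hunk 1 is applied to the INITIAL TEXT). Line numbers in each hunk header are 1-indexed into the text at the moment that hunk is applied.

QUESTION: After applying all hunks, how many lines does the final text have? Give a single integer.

Answer: 13

Derivation:
Hunk 1: at line 4 remove [abkex] add [spbx] -> 14 lines: rwd ocy xattq yeaeo spbx mpuj afpd vjg nqk wbei tdtul xxz olz stbgj
Hunk 2: at line 7 remove [nqk] add [znn] -> 14 lines: rwd ocy xattq yeaeo spbx mpuj afpd vjg znn wbei tdtul xxz olz stbgj
Hunk 3: at line 4 remove [mpuj,afpd,vjg] add [viu] -> 12 lines: rwd ocy xattq yeaeo spbx viu znn wbei tdtul xxz olz stbgj
Hunk 4: at line 5 remove [viu] add [zir,nyft] -> 13 lines: rwd ocy xattq yeaeo spbx zir nyft znn wbei tdtul xxz olz stbgj
Hunk 5: at line 4 remove [zir] add [wxkzh] -> 13 lines: rwd ocy xattq yeaeo spbx wxkzh nyft znn wbei tdtul xxz olz stbgj
Final line count: 13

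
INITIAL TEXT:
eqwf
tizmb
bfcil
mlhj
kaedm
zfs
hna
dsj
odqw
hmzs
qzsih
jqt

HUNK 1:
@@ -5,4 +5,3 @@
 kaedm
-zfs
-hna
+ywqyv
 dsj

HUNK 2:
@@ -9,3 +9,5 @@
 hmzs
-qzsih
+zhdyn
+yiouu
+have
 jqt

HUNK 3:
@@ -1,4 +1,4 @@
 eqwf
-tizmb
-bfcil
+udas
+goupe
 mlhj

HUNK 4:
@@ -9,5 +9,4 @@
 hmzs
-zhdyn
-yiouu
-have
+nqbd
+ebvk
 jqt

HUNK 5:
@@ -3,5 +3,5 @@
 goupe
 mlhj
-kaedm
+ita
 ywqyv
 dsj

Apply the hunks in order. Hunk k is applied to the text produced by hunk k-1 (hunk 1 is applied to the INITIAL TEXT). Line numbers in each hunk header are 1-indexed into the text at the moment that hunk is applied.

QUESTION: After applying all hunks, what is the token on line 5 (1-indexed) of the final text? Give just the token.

Answer: ita

Derivation:
Hunk 1: at line 5 remove [zfs,hna] add [ywqyv] -> 11 lines: eqwf tizmb bfcil mlhj kaedm ywqyv dsj odqw hmzs qzsih jqt
Hunk 2: at line 9 remove [qzsih] add [zhdyn,yiouu,have] -> 13 lines: eqwf tizmb bfcil mlhj kaedm ywqyv dsj odqw hmzs zhdyn yiouu have jqt
Hunk 3: at line 1 remove [tizmb,bfcil] add [udas,goupe] -> 13 lines: eqwf udas goupe mlhj kaedm ywqyv dsj odqw hmzs zhdyn yiouu have jqt
Hunk 4: at line 9 remove [zhdyn,yiouu,have] add [nqbd,ebvk] -> 12 lines: eqwf udas goupe mlhj kaedm ywqyv dsj odqw hmzs nqbd ebvk jqt
Hunk 5: at line 3 remove [kaedm] add [ita] -> 12 lines: eqwf udas goupe mlhj ita ywqyv dsj odqw hmzs nqbd ebvk jqt
Final line 5: ita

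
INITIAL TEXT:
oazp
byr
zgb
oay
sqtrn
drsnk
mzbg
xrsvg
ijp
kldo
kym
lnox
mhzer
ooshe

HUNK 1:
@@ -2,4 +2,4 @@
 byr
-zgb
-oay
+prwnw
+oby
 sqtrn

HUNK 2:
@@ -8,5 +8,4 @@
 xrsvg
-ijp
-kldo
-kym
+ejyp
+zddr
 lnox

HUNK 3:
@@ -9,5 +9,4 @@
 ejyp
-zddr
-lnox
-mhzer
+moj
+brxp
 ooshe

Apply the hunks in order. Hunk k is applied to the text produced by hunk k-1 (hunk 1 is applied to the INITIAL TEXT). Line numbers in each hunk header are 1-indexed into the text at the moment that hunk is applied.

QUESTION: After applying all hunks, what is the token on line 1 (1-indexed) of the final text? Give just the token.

Hunk 1: at line 2 remove [zgb,oay] add [prwnw,oby] -> 14 lines: oazp byr prwnw oby sqtrn drsnk mzbg xrsvg ijp kldo kym lnox mhzer ooshe
Hunk 2: at line 8 remove [ijp,kldo,kym] add [ejyp,zddr] -> 13 lines: oazp byr prwnw oby sqtrn drsnk mzbg xrsvg ejyp zddr lnox mhzer ooshe
Hunk 3: at line 9 remove [zddr,lnox,mhzer] add [moj,brxp] -> 12 lines: oazp byr prwnw oby sqtrn drsnk mzbg xrsvg ejyp moj brxp ooshe
Final line 1: oazp

Answer: oazp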